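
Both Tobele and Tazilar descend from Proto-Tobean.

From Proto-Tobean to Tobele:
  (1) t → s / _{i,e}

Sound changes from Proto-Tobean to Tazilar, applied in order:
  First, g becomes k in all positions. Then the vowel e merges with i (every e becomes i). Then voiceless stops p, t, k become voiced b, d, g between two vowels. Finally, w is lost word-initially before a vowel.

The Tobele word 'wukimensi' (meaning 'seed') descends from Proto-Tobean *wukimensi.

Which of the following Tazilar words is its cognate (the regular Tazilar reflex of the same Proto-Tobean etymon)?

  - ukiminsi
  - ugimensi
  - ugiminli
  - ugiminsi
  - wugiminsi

ugiminsi

Tazilar: *wukimensi
  wukimensi (rule 1 does not apply)
  wukimensi → wukiminsi   [vowel merger]
  wukiminsi → wugiminsi   [intervocalic voicing]
  wugiminsi → ugiminsi   [glide loss]
  giving Tazilar ugiminsi.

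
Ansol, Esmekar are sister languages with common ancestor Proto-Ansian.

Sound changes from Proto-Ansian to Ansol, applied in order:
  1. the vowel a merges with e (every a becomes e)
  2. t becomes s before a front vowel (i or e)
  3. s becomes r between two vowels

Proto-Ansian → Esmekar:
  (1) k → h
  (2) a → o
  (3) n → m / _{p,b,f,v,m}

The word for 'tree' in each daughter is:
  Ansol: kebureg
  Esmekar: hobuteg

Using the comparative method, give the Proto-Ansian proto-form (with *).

Position 2: Ansol has e, Esmekar has o. Taking the neighbouring segments as reconstructed: Ansol e could go back to *a or *e; Esmekar o could go back to *a or *o — the one source consistent with every daughter is *a.
Position 5: Ansol has r, Esmekar has t. Esmekar preserves t here (none of its changes turn any other segment into t), so the proto-segment is *t.
Verify the candidate proto-form against each daughter:
Ansol: *kabuteg
  kabuteg → kebuteg   [vowel merger]
  kebuteg → kebuseg   [palatalisation]
  kebuseg → kebureg   [rhotacism]
  giving Ansol kebureg.
Esmekar: *kabuteg
  kabuteg → habuteg   [unconditioned shift]
  habuteg → hobuteg   [vowel merger]
  hobuteg (rule 3 does not apply)
  giving Esmekar hobuteg.
Only *kabuteg yields all of Ansol kebureg, Esmekar hobuteg.

*kabuteg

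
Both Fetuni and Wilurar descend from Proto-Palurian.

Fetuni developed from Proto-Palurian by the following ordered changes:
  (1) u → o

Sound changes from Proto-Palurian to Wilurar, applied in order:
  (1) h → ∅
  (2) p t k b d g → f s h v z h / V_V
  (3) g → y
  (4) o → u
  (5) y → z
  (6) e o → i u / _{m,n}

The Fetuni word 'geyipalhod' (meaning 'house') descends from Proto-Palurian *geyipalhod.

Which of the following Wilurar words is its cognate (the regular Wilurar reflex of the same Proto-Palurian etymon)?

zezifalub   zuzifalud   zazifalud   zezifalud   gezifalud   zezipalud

Wilurar: start from *geyipalhod.
  rule 1 (h-loss): geyipalhod → geyipalod
  rule 2 (intervocalic lenition): geyipalod → geyifalod
  rule 3 (unconditioned shift): geyifalod → yeyifalod
  rule 4 (vowel merger): yeyifalod → yeyifalud
  rule 5 (unconditioned shift): yeyifalud → zezifalud
  rule 6: no change — zezifalud
  ⇒ Wilurar zezifalud
The other candidates each miss or misapply at least one Wilurar change.

zezifalud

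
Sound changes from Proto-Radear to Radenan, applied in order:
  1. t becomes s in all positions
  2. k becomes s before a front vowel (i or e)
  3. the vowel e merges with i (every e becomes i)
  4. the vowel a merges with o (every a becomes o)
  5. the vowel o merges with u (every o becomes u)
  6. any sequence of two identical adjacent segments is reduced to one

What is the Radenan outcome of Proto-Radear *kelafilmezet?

Radenan: *kelafilmezet
  kelafilmezet → kelafilmezes   [unconditioned shift]
  kelafilmezes → selafilmezes   [palatalisation]
  selafilmezes → silafilmizis   [vowel merger]
  silafilmizis → silofilmizis   [vowel merger]
  silofilmizis → silufilmizis   [vowel merger]
  silufilmizis (rule 6 does not apply)
  giving Radenan silufilmizis.

silufilmizis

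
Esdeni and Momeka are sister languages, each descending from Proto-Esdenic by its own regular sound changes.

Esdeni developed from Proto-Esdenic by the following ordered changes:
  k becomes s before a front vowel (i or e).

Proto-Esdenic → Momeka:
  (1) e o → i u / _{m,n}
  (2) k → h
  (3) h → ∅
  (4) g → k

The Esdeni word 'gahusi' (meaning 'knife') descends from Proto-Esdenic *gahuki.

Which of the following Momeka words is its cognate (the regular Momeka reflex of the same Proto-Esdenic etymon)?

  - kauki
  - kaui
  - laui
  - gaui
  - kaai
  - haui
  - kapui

Momeka: *gahuki
  gahuki (rule 1 does not apply)
  gahuki → gahuhi   [unconditioned shift]
  gahuhi → gaui   [h-loss]
  gaui → kaui   [unconditioned shift]
  giving Momeka kaui.
Only 'kaui' matches the regular Momeka development of *gahuki.

kaui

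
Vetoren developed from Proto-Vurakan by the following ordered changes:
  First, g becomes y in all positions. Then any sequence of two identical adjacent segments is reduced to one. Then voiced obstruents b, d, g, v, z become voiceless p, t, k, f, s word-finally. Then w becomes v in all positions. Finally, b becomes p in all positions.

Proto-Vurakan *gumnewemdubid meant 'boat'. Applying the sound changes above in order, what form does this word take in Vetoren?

yumnevemdupit

Vetoren: *gumnewemdubid > yumnewemdubid > yumnewemdubit > yumnevemdubit > yumnevemdupit  (by unconditioned shift, final devoicing, unconditioned shift, unconditioned shift)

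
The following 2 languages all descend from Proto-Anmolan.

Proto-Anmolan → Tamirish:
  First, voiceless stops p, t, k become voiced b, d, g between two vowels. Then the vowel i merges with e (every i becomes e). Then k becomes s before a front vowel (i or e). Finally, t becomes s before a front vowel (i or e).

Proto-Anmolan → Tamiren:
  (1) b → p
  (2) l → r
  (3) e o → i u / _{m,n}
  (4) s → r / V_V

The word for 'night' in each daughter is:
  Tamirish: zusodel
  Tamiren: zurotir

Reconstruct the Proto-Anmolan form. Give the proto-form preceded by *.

*zusotil

Position 7: Tamirish has l, Tamiren has r. Tamirish preserves l here (none of its changes turn any other segment into l), so the proto-segment is *l.
Position 6: Tamirish has e, Tamiren has i. Taking the neighbouring segments as reconstructed: Tamirish e could go back to *e or *i; Tamiren i can only go back to *i — the one source consistent with every daughter is *i.
Position 5: Tamirish has d, Tamiren has t. Tamiren preserves t here (none of its changes turn any other segment into t), so the proto-segment is *t.
Continuing position by position gives *zusotil; check it forward:
Tamirish: *zusotil > zusodil > zusodel  (by intervocalic voicing, vowel merger)
Tamiren: *zusotil
  zusotil (rule 1 does not apply)
  zusotil → zusotir   [unconditioned shift]
  zusotir (rule 3 does not apply)
  zusotir → zurotir   [rhotacism]
  giving Tamiren zurotir.
*zusotil is the unique common source.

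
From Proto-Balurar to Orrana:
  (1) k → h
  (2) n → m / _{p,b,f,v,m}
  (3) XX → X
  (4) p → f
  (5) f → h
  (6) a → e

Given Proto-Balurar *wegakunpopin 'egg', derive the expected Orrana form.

wegehumhohin

Orrana: start from *wegakunpopin.
  rule 1 (unconditioned shift): wegakunpopin → wegahunpopin
  rule 2 (nasal place assimilation): wegahunpopin → wegahumpopin
  rule 3: no change — wegahumpopin
  rule 4 (unconditioned shift): wegahumpopin → wegahumfofin
  rule 5 (unconditioned shift): wegahumfofin → wegahumhohin
  rule 6 (vowel merger): wegahumhohin → wegehumhohin
  ⇒ Orrana wegehumhohin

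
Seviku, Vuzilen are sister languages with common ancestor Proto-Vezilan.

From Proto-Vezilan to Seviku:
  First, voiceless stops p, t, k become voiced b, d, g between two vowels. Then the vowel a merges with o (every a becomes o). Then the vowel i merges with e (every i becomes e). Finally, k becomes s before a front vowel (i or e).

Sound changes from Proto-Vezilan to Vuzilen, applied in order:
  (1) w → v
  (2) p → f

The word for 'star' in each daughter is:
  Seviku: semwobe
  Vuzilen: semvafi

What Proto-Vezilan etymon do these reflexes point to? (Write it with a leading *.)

Position 7: Seviku has e, Vuzilen has i. Vuzilen preserves i here (none of its changes turn any other segment into i), so the proto-segment is *i.
Position 4: Seviku has w, Vuzilen has v. Seviku preserves w here (none of its changes turn any other segment into w), so the proto-segment is *w.
Verify the candidate proto-form against each daughter:
Seviku: *semwapi
  semwapi → semwabi   [intervocalic voicing]
  semwabi → semwobi   [vowel merger]
  semwobi → semwobe   [vowel merger]
  semwobe (rule 4 does not apply)
  giving Seviku semwobe.
Vuzilen: *semwapi > semvapi > semvafi  (by unconditioned shift, unconditioned shift)
No other proto-form is consistent with every reflex, so the reconstruction is *semwapi.

*semwapi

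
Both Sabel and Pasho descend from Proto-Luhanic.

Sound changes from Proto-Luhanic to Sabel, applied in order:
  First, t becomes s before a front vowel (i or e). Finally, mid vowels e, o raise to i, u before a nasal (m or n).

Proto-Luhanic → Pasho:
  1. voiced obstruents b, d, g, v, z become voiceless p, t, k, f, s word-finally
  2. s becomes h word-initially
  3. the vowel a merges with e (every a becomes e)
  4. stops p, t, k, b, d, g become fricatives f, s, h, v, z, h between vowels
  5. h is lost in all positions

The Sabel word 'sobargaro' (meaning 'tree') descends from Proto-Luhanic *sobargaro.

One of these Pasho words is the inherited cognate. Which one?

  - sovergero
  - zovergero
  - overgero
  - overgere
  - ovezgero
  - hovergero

Pasho: start from *sobargaro.
  rule 1: no change — sobargaro
  rule 2 (debuccalisation): sobargaro → hobargaro
  rule 3 (vowel merger): hobargaro → hobergero
  rule 4 (intervocalic lenition): hobergero → hovergero
  rule 5 (h-loss): hovergero → overgero
  ⇒ Pasho overgero
Among the options, 'overgero' alone shows every Pasho change applied in order.

overgero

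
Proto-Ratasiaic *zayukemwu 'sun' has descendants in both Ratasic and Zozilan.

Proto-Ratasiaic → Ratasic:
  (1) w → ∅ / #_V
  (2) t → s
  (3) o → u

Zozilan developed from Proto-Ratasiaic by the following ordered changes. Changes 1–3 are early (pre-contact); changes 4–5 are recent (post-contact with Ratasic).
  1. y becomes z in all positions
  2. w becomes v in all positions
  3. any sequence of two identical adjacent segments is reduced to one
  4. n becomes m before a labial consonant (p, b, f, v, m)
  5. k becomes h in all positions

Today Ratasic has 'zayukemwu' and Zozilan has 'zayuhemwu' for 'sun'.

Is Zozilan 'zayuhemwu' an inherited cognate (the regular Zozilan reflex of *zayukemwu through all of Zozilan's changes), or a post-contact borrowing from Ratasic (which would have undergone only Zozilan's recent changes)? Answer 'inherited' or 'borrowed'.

borrowed

If inherited, *zayukemwu would pass through all of Zozilan's changes:
Zozilan: start from *zayukemwu.
  rule 1 (unconditioned shift): zayukemwu → zazukemwu
  rule 2 (unconditioned shift): zazukemwu → zazukemvu
  rule 3: no change — zazukemvu
  rule 4: no change — zazukemvu
  rule 5 (unconditioned shift): zazukemvu → zazuhemvu
  ⇒ Zozilan zazuhemvu
If borrowed from Ratasic 'zayukemwu' after the early changes, it would undergo only the recent ones:
  rule 4 (nasal place assimilation): no change (zayukemwu)
  rule 5 (unconditioned shift): zayukemwu → zayuhemwu
  ⇒ as a loan: zayuhemwu
Zozilan 'zayuhemwu' matches the loan outcome 'zayuhemwu', not the inherited 'zazuhemvu' — it skipped the early Zozilan changes, so it was borrowed from Ratasic.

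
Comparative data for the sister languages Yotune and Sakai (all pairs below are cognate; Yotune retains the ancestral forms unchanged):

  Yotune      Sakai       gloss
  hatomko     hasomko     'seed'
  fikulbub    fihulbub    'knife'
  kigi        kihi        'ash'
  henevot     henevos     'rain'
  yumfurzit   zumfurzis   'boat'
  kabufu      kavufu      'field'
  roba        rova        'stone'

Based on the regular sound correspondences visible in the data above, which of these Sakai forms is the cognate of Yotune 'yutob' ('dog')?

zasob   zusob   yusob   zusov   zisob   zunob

zusob

yumfurzit ~ zumfurzis — Yotune y corresponds to Sakai z word-initially before a back vowel.
hatomko ~ hasomko — Yotune t corresponds to Sakai s between vowels (before a back vowel).
Applying these to Yotune 'yutob':
  yutob → zutob   (y→z word-initially before a back vowel)
  zutob → zusob   (t→s between vowels (before a back vowel))
So the Sakai cognate is 'zusob'.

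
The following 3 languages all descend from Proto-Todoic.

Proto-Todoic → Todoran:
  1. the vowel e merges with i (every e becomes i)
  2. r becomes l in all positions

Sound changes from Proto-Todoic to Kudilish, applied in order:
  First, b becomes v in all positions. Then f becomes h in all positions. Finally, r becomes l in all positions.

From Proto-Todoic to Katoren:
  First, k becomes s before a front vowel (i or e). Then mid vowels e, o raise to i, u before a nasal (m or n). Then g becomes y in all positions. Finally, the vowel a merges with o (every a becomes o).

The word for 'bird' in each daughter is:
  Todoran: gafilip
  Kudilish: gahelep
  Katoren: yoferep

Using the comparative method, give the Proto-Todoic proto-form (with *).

Position 3: Todoran has f, Kudilish has h, Katoren has f. Todoran preserves f here (none of its changes turn any other segment into f), so the proto-segment is *f.
Position 5: Todoran has l, Kudilish has l, Katoren has r. Katoren preserves r here (none of its changes turn any other segment into r), so the proto-segment is *r.
Position 1: Todoran has g, Kudilish has g, Katoren has y. Todoran preserves g here (none of its changes turn any other segment into g), so the proto-segment is *g.
This points to *gaferep. Verify forward in each daughter:
Todoran: start from *gaferep.
  rule 1 (vowel merger): gaferep → gafirip
  rule 2 (unconditioned shift): gafirip → gafilip
  ⇒ Todoran gafilip
Kudilish: start from *gaferep.
  rule 1: no change — gaferep
  rule 2 (unconditioned shift): gaferep → gaherep
  rule 3 (unconditioned shift): gaherep → gahelep
  ⇒ Kudilish gahelep
Katoren: *gaferep
  gaferep (rule 1 does not apply)
  gaferep (rule 2 does not apply)
  gaferep → yaferep   [unconditioned shift]
  yaferep → yoferep   [vowel merger]
  giving Katoren yoferep.
*gaferep is the unique common source.

*gaferep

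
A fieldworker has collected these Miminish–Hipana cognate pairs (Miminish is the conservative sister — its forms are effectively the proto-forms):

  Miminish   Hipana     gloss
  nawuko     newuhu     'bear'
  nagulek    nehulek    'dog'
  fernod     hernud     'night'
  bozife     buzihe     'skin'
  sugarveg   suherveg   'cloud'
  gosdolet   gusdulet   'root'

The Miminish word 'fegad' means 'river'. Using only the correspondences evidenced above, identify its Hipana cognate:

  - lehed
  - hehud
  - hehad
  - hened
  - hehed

hehed

fernod ~ hernud — Miminish f corresponds to Hipana h word-initially before a front vowel.
sugarveg ~ suherveg — Miminish g corresponds to Hipana h between vowels (before a back vowel).
nawuko ~ newuhu, nagulek ~ nehulek — Miminish a corresponds to Hipana e after a consonant, before a consonant other than r, m, n, p, b, f, v.
Applying these to Miminish 'fegad':
  fegad → hegad   (f→h word-initially before a front vowel)
  hegad → hehad   (g→h between vowels (before a back vowel))
  hehad → hehed   (a→e after a consonant, before a consonant other than r, m, n, p, b, f, v)
So the Hipana cognate is 'hehed'.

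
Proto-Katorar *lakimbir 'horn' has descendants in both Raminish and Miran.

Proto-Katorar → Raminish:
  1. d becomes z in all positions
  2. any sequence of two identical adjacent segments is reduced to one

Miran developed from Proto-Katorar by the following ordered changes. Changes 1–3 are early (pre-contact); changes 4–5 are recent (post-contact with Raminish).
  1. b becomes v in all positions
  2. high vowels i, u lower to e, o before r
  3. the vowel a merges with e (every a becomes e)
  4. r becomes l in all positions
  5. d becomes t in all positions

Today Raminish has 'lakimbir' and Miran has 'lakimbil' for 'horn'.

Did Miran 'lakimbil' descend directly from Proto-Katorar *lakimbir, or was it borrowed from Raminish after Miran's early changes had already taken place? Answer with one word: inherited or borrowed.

borrowed

If inherited, *lakimbir would pass through all of Miran's changes:
Miran: start from *lakimbir.
  rule 1 (unconditioned shift): lakimbir → lakimvir
  rule 2 (pre-rhotic lowering): lakimvir → lakimver
  rule 3 (vowel merger): lakimver → lekimver
  rule 4 (unconditioned shift): lekimver → lekimvel
  rule 5: no change — lekimvel
  ⇒ Miran lekimvel
If borrowed from Raminish 'lakimbir' after the early changes, it would undergo only the recent ones:
  rule 4 (unconditioned shift): lakimbir → lakimbil
  rule 5 (unconditioned shift): no change (lakimbil)
  ⇒ as a loan: lakimbil
Miran 'lakimbil' matches the loan outcome 'lakimbil', not the inherited 'lekimvel' — it skipped the early Miran changes, so it was borrowed from Raminish.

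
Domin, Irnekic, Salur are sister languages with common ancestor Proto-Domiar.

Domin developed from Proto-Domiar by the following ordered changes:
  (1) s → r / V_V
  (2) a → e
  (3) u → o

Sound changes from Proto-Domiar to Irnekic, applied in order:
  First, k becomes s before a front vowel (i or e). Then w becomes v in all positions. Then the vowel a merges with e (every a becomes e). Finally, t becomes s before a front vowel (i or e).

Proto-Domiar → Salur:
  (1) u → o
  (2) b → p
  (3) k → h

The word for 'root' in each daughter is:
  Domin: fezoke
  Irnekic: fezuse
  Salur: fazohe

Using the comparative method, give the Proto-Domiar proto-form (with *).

Position 5: Domin has k, Irnekic has s, Salur has h. Domin preserves k here (none of its changes turn any other segment into k), so the proto-segment is *k.
Position 2: Domin has e, Irnekic has e, Salur has a. Salur preserves a here (none of its changes turn any other segment into a), so the proto-segment is *a.
Continuing position by position gives *fazuke; check it forward:
Domin: start from *fazuke.
  rule 1: no change — fazuke
  rule 2 (vowel merger): fazuke → fezuke
  rule 3 (vowel merger): fezuke → fezoke
  ⇒ Domin fezoke
Irnekic: *fazuke > fazuse > fezuse  (by palatalisation, vowel merger)
Salur: start from *fazuke.
  rule 1 (vowel merger): fazuke → fazoke
  rule 2: no change — fazoke
  rule 3 (unconditioned shift): fazoke → fazohe
  ⇒ Salur fazohe
No other proto-form is consistent with every reflex, so the reconstruction is *fazuke.

*fazuke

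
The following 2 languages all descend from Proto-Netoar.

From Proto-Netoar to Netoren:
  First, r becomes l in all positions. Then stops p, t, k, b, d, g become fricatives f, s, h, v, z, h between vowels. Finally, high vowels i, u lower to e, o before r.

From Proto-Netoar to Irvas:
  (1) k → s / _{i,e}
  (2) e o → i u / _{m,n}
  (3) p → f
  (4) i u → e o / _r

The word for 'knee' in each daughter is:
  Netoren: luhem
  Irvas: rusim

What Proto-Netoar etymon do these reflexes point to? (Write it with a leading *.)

Position 4: Netoren has e, Irvas has i. Taking the neighbouring segments as reconstructed: Netoren e can only go back to *e; Irvas i could go back to *e or *i — the one source consistent with every daughter is *e.
Position 1: Netoren has l, Irvas has r. Irvas preserves r here (none of its changes turn any other segment into r), so the proto-segment is *r.
Verify the candidate proto-form against each daughter:
Netoren: *rukem > lukem > luhem  (by unconditioned shift, intervocalic lenition)
Irvas: *rukem
  rukem → rusem   [palatalisation]
  rusem → rusim   [pre-nasal raising]
  rusim (rule 3 does not apply)
  rusim (rule 4 does not apply)
  giving Irvas rusim.
Only *rukem yields all of Netoren luhem, Irvas rusim.

*rukem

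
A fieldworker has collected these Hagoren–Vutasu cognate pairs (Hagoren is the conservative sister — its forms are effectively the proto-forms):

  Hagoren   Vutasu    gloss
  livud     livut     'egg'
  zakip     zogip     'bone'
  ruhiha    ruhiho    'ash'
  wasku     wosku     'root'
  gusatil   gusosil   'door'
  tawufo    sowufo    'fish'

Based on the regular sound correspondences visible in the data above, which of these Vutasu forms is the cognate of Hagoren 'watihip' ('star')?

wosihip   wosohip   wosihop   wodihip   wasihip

wosihip

zakip ~ zogip, wasku ~ wosku — Hagoren a corresponds to Vutasu o after a consonant, before a consonant other than r, m, n, p, b, f, v.
gusatil ~ gusosil — Hagoren t corresponds to Vutasu s between vowels (before a front vowel).
Applying these to Hagoren 'watihip':
  watihip → wotihip   (a→o after a consonant, before a consonant other than r, m, n, p, b, f, v)
  wotihip → wosihip   (t→s between vowels (before a front vowel))
So the Vutasu cognate is 'wosihip'.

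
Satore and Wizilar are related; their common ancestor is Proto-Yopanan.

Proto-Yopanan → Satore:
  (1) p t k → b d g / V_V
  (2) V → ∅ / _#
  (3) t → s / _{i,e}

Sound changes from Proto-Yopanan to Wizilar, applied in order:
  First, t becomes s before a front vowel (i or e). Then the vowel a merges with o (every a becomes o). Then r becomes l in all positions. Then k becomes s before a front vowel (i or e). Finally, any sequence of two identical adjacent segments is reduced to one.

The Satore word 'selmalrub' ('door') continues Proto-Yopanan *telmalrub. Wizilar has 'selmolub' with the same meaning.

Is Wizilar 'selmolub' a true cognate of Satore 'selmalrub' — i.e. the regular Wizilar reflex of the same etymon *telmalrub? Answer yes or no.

Derive the expected Wizilar reflex of *telmalrub:
Wizilar: *telmalrub
  telmalrub → selmalrub   [palatalisation]
  selmalrub → selmolrub   [vowel merger]
  selmolrub → selmollub   [unconditioned shift]
  selmollub (rule 4 does not apply)
  selmollub → selmolub   [degemination]
  giving Wizilar selmolub.
Wizilar 'selmolub' matches the regular reflex exactly, so the pair is cognate.

yes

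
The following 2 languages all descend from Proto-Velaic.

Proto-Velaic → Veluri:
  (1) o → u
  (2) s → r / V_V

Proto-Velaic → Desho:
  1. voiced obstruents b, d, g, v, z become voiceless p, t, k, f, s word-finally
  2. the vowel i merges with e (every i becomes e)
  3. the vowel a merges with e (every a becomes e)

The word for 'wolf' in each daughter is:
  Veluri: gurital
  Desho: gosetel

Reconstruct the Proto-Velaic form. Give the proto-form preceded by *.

*gosital

Position 6: Veluri has a, Desho has e. Veluri preserves a here (none of its changes turn any other segment into a), so the proto-segment is *a.
Position 2: Veluri has u, Desho has o. Desho preserves o here (none of its changes turn any other segment into o), so the proto-segment is *o.
Verify the candidate proto-form against each daughter:
Veluri: *gosital
  gosital → gusital   [vowel merger]
  gusital → gurital   [rhotacism]
  giving Veluri gurital.
Desho: start from *gosital.
  rule 1: no change — gosital
  rule 2 (vowel merger): gosital → gosetal
  rule 3 (vowel merger): gosetal → gosetel
  ⇒ Desho gosetel
No other proto-form is consistent with every reflex, so the reconstruction is *gosital.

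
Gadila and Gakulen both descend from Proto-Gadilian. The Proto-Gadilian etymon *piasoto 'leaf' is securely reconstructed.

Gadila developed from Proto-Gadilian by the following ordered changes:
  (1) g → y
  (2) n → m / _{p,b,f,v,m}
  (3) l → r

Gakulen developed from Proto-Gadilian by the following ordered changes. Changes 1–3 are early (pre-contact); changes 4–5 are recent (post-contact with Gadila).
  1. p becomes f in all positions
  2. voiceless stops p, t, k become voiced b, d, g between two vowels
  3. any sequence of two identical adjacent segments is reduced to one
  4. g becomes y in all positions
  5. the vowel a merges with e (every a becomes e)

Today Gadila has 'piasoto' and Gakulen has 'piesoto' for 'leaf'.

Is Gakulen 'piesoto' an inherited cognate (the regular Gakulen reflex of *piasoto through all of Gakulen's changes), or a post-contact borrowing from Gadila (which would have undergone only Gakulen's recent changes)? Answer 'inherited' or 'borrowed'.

borrowed

If inherited, *piasoto would pass through all of Gakulen's changes:
Gakulen: *piasoto > fiasoto > fiasodo > fiesodo  (by unconditioned shift, intervocalic voicing, vowel merger)
If borrowed from Gadila 'piasoto' after the early changes, it would undergo only the recent ones:
  rule 4 (unconditioned shift): no change (piasoto)
  rule 5 (vowel merger): piasoto → piesoto
  ⇒ as a loan: piesoto
Gakulen 'piesoto' matches the loan outcome 'piesoto', not the inherited 'fiesodo' — it skipped the early Gakulen changes, so it was borrowed from Gadila.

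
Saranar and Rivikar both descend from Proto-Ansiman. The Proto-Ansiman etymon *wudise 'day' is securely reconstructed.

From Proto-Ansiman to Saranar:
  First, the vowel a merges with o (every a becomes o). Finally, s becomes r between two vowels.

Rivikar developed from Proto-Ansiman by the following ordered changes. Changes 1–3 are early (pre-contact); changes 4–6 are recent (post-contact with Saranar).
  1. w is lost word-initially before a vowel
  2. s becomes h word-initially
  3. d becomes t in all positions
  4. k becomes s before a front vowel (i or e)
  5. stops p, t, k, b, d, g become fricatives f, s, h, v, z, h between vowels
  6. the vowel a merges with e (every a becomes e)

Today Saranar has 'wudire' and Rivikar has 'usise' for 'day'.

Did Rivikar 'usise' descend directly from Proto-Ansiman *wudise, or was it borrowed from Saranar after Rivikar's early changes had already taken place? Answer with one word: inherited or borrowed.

inherited

If inherited, *wudise would pass through all of Rivikar's changes:
Rivikar: start from *wudise.
  rule 1 (glide loss): wudise → udise
  rule 2: no change — udise
  rule 3 (unconditioned shift): udise → utise
  rule 4: no change — utise
  rule 5 (intervocalic lenition): utise → usise
  rule 6: no change — usise
  ⇒ Rivikar usise
If borrowed from Saranar 'wudire' after the early changes, it would undergo only the recent ones:
  rule 4 (palatalisation): no change (wudire)
  rule 5 (intervocalic lenition): wudire → wuzire
  rule 6 (vowel merger): no change (wuzire)
  ⇒ as a loan: wuzire
Rivikar 'usise' matches the inherited outcome exactly, so it is an inherited cognate, not a loan.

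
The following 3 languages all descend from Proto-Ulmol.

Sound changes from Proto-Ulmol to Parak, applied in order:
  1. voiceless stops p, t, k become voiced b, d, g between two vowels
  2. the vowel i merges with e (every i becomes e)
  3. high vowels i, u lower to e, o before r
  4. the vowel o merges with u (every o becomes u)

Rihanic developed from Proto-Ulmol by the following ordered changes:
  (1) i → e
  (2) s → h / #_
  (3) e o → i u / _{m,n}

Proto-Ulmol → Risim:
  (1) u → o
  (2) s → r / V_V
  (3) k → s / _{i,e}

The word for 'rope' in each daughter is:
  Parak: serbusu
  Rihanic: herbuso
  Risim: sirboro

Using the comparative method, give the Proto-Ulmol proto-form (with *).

Position 6: Parak has s, Rihanic has s, Risim has r. Parak preserves s here (none of its changes turn any other segment into s), so the proto-segment is *s.
Position 1: Parak has s, Rihanic has h, Risim has s. Parak preserves s here (none of its changes turn any other segment into s), so the proto-segment is *s.
Verify the candidate proto-form against each daughter:
Parak: *sirbuso > serbuso > serbusu  (by vowel merger, vowel merger)
Rihanic: *sirbuso
  sirbuso → serbuso   [vowel merger]
  serbuso → herbuso   [debuccalisation]
  herbuso (rule 3 does not apply)
  giving Rihanic herbuso.
Risim: *sirbuso > sirboso > sirboro  (by vowel merger, rhotacism)
Only *sirbuso yields all of Parak serbusu, Rihanic herbuso, Risim sirboro.

*sirbuso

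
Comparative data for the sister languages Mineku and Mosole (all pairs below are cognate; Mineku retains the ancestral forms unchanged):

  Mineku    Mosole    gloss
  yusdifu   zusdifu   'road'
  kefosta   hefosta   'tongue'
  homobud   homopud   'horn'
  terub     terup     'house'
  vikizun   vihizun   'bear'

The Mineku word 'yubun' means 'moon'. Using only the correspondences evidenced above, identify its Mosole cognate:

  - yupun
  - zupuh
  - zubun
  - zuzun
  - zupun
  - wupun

yusdifu ~ zusdifu — Mineku y corresponds to Mosole z word-initially before a back vowel.
homobud ~ homopud — Mineku b corresponds to Mosole p between vowels (before a back vowel).
Applying these to Mineku 'yubun':
  yubun → zubun   (y→z word-initially before a back vowel)
  zubun → zupun   (b→p between vowels (before a back vowel))
So the Mosole cognate is 'zupun'.

zupun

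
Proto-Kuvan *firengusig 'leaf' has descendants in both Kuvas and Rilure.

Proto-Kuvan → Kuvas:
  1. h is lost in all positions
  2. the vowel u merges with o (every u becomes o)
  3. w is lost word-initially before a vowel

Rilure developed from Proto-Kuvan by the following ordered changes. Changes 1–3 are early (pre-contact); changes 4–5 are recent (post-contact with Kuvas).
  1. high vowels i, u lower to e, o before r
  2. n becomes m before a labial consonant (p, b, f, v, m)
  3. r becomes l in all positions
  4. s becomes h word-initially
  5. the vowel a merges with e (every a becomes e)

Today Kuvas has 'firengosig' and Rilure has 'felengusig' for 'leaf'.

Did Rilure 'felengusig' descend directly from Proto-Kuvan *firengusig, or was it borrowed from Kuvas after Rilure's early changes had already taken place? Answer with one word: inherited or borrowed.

inherited

If inherited, *firengusig would pass through all of Rilure's changes:
Rilure: *firengusig > ferengusig > felengusig  (by pre-rhotic lowering, unconditioned shift)
If borrowed from Kuvas 'firengosig' after the early changes, it would undergo only the recent ones:
  rule 4 (debuccalisation): no change (firengosig)
  rule 5 (vowel merger): no change (firengosig)
  ⇒ as a loan: firengosig
Rilure 'felengusig' matches the inherited outcome exactly, so it is an inherited cognate, not a loan.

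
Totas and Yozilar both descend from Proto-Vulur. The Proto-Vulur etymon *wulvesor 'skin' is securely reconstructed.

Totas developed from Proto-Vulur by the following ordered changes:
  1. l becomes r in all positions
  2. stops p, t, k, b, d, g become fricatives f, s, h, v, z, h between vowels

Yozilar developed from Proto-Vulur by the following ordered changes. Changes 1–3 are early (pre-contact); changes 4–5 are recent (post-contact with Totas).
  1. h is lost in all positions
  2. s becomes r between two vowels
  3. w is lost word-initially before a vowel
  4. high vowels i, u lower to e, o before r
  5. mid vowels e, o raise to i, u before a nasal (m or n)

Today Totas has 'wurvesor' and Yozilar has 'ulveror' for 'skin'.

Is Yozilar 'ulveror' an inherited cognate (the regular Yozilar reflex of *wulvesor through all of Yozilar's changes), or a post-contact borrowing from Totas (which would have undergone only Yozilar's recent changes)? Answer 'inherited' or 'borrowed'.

If inherited, *wulvesor would pass through all of Yozilar's changes:
Yozilar: *wulvesor > wulveror > ulveror  (by rhotacism, glide loss)
If borrowed from Totas 'wurvesor' after the early changes, it would undergo only the recent ones:
  rule 4 (pre-rhotic lowering): wurvesor → worvesor
  rule 5 (pre-nasal raising): no change (worvesor)
  ⇒ as a loan: worvesor
Yozilar 'ulveror' matches the inherited outcome exactly, so it is an inherited cognate, not a loan.

inherited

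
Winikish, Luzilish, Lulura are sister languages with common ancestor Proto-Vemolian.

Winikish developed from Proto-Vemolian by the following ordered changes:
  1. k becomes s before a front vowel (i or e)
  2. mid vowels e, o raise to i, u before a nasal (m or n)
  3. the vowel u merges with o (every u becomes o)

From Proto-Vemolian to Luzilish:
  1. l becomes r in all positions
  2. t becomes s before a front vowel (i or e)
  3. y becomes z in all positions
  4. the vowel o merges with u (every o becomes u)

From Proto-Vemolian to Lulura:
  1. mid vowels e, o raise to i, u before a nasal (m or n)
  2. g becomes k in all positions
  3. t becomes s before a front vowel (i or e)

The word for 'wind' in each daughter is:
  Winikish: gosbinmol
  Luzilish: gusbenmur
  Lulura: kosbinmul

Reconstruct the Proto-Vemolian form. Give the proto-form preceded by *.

Position 2: Winikish has o, Luzilish has u, Lulura has o. Lulura preserves o here (none of its changes turn any other segment into o), so the proto-segment is *o.
Position 8: Winikish has o, Luzilish has u, Lulura has u. Taking the neighbouring segments as reconstructed: Winikish o could go back to *o or *u; Luzilish u could go back to *o or *u; Lulura u can only go back to *u — the one source consistent with every daughter is *u.
Position 1: Winikish has g, Luzilish has g, Lulura has k. Winikish preserves g here (none of its changes turn any other segment into g), so the proto-segment is *g.
This points to *gosbenmul. Verify forward in each daughter:
Winikish: start from *gosbenmul.
  rule 1: no change — gosbenmul
  rule 2 (pre-nasal raising): gosbenmul → gosbinmul
  rule 3 (vowel merger): gosbinmul → gosbinmol
  ⇒ Winikish gosbinmol
Luzilish: *gosbenmul > gosbenmur > gusbenmur  (by unconditioned shift, vowel merger)
Lulura: *gosbenmul
  gosbenmul → gosbinmul   [pre-nasal raising]
  gosbinmul → kosbinmul   [unconditioned shift]
  kosbinmul (rule 3 does not apply)
  giving Lulura kosbinmul.
*gosbenmul is the unique common source.

*gosbenmul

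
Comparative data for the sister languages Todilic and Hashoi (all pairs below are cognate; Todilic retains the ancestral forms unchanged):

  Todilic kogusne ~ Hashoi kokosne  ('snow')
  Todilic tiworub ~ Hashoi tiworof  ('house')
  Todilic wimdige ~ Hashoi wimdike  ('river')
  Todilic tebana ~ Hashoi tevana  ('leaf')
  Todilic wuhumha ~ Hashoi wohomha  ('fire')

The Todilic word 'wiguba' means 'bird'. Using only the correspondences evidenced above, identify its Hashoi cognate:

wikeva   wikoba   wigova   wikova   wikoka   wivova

wikova

kogusne ~ kokosne — Todilic g corresponds to Hashoi k between vowels (before a back vowel).
tiworub ~ tiworof — Todilic u corresponds to Hashoi o after a consonant, before a labial obstruent.
tebana ~ tevana — Todilic b corresponds to Hashoi v between vowels (before a back vowel).
Applying these to Todilic 'wiguba':
  wiguba → wikuba   (g→k between vowels (before a back vowel))
  wikuba → wikoba   (u→o after a consonant, before a labial obstruent)
  wikoba → wikova   (b→v between vowels (before a back vowel))
So the Hashoi cognate is 'wikova'.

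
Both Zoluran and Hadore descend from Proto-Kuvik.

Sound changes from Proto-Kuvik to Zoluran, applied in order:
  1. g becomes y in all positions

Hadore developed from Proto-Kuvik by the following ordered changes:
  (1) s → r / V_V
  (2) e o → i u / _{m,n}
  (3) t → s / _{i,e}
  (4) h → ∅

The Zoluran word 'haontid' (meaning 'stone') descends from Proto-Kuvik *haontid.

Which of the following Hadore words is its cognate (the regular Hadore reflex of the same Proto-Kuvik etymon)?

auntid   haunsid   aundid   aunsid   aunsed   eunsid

aunsid

Hadore: *haontid
  haontid (rule 1 does not apply)
  haontid → hauntid   [pre-nasal raising]
  hauntid → haunsid   [palatalisation]
  haunsid → aunsid   [h-loss]
  giving Hadore aunsid.
Only 'aunsid' matches the regular Hadore development of *haontid.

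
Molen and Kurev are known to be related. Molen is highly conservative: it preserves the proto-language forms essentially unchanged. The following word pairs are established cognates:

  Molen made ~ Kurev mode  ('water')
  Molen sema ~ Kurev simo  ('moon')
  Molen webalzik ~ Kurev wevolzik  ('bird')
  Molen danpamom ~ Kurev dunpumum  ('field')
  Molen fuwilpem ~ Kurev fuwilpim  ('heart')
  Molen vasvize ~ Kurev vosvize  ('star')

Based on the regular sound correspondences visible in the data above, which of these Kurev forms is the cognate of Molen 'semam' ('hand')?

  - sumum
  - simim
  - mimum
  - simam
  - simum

simum

sema ~ simo, fuwilpem ~ fuwilpim — Molen e corresponds to Kurev i after a consonant, before a nasal.
danpamom ~ dunpumum — Molen a corresponds to Kurev u after a consonant, before a nasal.
Applying these to Molen 'semam':
  semam → simam   (e→i after a consonant, before a nasal)
  simam → simum   (a→u after a consonant, before a nasal)
So the Kurev cognate is 'simum'.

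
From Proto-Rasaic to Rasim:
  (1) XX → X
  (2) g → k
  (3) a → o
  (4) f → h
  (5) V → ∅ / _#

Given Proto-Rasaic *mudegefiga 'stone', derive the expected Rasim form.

Rasim: *mudegefiga > mudekefika > mudekefiko > mudekehiko > mudekehik  (by unconditioned shift, vowel merger, unconditioned shift, apocope)

mudekehik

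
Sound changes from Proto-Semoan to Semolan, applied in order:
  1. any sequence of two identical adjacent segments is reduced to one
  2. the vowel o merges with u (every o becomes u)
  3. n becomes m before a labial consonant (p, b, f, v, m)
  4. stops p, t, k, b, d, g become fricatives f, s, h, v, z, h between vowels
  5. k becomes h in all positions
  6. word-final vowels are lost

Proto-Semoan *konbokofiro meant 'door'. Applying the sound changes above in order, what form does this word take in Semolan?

humbuhufir

Semolan: *konbokofiro > kunbukufiru > kumbukufiru > kumbuhufiru > humbuhufiru > humbuhufir  (by vowel merger, nasal place assimilation, intervocalic lenition, unconditioned shift, apocope)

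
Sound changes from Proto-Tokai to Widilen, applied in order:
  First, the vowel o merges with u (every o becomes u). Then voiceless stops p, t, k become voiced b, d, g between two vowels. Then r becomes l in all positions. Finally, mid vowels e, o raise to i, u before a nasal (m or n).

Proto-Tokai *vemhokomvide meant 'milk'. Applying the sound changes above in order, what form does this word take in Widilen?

vimhugumvide

Widilen: start from *vemhokomvide.
  rule 1 (vowel merger): vemhokomvide → vemhukumvide
  rule 2 (intervocalic voicing): vemhukumvide → vemhugumvide
  rule 3: no change — vemhugumvide
  rule 4 (pre-nasal raising): vemhugumvide → vimhugumvide
  ⇒ Widilen vimhugumvide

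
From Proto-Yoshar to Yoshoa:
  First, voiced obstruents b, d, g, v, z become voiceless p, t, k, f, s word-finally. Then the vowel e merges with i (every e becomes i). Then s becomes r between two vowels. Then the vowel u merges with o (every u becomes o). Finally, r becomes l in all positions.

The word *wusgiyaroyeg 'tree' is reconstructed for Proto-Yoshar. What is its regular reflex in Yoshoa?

wosgiyaloyik

Yoshoa: *wusgiyaroyeg > wusgiyaroyek > wusgiyaroyik > wosgiyaroyik > wosgiyaloyik  (by final devoicing, vowel merger, vowel merger, unconditioned shift)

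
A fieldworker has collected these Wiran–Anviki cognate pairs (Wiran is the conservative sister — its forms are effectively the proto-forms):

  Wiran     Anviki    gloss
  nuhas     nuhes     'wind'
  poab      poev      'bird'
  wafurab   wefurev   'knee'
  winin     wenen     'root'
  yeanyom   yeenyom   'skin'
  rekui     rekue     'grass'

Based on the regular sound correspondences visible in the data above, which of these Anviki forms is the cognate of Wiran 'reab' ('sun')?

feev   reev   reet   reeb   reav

reev

poab ~ poev — Wiran a corresponds to Anviki e after a vowel, before a labial obstruent.
poab ~ poev, wafurab ~ wefurev — Wiran b corresponds to Anviki v word-finally.
Applying these to Wiran 'reab':
  reab → reeb   (a→e after a vowel, before a labial obstruent)
  reeb → reev   (b→v word-finally)
So the Anviki cognate is 'reev'.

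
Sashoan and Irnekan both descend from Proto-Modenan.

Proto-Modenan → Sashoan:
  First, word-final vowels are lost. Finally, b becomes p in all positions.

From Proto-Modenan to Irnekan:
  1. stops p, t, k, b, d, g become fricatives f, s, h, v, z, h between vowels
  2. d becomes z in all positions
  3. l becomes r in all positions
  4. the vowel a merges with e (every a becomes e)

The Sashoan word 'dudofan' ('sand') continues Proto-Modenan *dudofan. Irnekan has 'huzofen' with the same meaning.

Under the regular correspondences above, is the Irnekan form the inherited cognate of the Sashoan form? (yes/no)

no

Derive the expected Irnekan reflex of *dudofan:
Irnekan: *dudofan
  dudofan → duzofan   [intervocalic lenition]
  duzofan → zuzofan   [unconditioned shift]
  zuzofan (rule 3 does not apply)
  zuzofan → zuzofen   [vowel merger]
  giving Irnekan zuzofen.
The regular Irnekan reflex would be 'zuzofen', but the attested form is 'huzofen'. The correspondence is irregular, so they are not cognates (the Irnekan form has a different source).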